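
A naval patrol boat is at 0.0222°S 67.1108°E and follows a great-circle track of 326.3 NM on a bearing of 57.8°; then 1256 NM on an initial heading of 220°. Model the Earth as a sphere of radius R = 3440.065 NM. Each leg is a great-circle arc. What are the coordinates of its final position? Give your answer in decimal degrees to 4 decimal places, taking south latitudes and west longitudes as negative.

latitude -13.0847°, longitude 58.0849°

Apply the spherical direct solution leg by leg, carrying full precision between legs.
Leg 1: from (-0.0222°, 67.1108°), δ = 326.3/3440.065 = 0.094853 rad, θ = 57.8° → φ = 2.8708°, λ = 71.7134°.
Leg 2: from (2.8708°, 71.7134°), δ = 1256/3440.065 = 0.365109 rad, θ = 220° → φ = -13.0847°, λ = 58.0849°.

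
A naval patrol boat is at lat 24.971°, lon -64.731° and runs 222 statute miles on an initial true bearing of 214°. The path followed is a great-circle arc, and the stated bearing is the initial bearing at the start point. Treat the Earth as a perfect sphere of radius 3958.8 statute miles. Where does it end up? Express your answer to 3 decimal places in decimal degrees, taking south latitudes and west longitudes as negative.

Angular distance δ = d/R = 222 / 3958.8 = 0.056078 rad.
Start latitude φ₁ = 0.435826 rad; initial bearing θ = 3.735005 rad.
Applying the spherical law of cosines for sides, sin φ₂ = sin φ₁ cos δ + cos φ₁ sin δ cos θ = 0.379373, so φ₂ = 22.295°.
For the longitude increment, Δλ = atan2( sin θ sin δ cos φ₁, cos δ − sin φ₁ sin φ₂ ) = atan2(-0.028412, 0.838272) = -1.941°.
Hence λ₂ = -64.731° + -1.941° = -66.672°.

latitude 22.295°, longitude -66.672°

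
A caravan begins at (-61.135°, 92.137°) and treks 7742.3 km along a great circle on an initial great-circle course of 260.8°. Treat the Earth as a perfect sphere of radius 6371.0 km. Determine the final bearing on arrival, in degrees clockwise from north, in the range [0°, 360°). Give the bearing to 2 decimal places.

The arc subtends δ = 7742.3/6371 = 1.215241 rad at the centre.
Converting: φ₁ = -1.067007 rad, θ = 4.551819 rad.
sin φ₂ = sin φ₁ cos δ + cos φ₁ sin δ cos θ = (-0.875760)(0.348111) + (0.482748)(0.937453)(-0.159881) = -0.377216
φ₂ = asin(-0.377216) = -0.386789 rad = -22.161°.
Then Δλ = atan2(-0.446732, 0.017760) = -1.531061 rad, from sin θ sin δ cos φ₁ over cos δ − sin φ₁ sin φ₂.
λ₂ = 92.137° + -87.723° = 4.414°.
The forward bearing on arrival equals the back-azimuth from the destination plus 180°.
Back-azimuth from P₂ (-22.16°, 4.41°) to P₁ (-61.13°, 92.14°), with Δλ' = λ₁ − λ₂ = 87.72°: atan2( sin Δλ' cos φ₁ , cos φ₂ sin φ₁ − sin φ₂ cos φ₁ cos Δλ' ) = 149.03°.
Final bearing = (149.03° + 180°) mod 360° = 329.03°.

final bearing 329.03°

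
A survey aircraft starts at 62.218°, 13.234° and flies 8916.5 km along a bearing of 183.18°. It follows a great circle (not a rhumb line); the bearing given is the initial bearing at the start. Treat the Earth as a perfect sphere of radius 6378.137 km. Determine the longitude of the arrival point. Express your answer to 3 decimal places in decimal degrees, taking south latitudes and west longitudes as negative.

Angular distance δ = d/R = 8916.5 / 6378.137 = 1.397979 rad.
Start latitude φ₁ = 1.085909 rad; initial bearing θ = 3.197094 rad.
sin φ₂ = sin φ₁ cos δ + cos φ₁ sin δ cos θ = (0.884727)(0.171959) + (0.466109)(0.985104)(-0.998460) = -0.306322
φ₂ = asin(-0.306322) = -0.311327 rad = -17.838°.
For the longitude increment, Δλ = atan2( sin θ sin δ cos φ₁, cos δ − sin φ₁ sin φ₂ ) = atan2(-0.025471, 0.442970) = -3.291°.
λ₂ = 13.234° + -3.291° = 9.943°.

longitude 9.943°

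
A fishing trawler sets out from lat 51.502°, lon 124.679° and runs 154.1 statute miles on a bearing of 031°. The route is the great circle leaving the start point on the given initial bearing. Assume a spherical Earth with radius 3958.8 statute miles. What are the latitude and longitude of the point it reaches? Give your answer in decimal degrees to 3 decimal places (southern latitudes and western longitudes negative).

latitude 53.398°, longitude 126.605°

δ = 154.1/3958.8 = 0.038926 rad (2.2303°).
Start latitude φ₁ = 0.898879 rad; initial bearing θ = 0.541052 rad.
Destination latitude: φ₂ = arcsin( sin φ₁ cos δ + cos φ₁ sin δ cos θ ) = arcsin(0.802802) = 53.398°.
For the longitude increment, Δλ = atan2( sin θ sin δ cos φ₁, cos δ − sin φ₁ sin φ₂ ) = atan2(0.012477, 0.370946) = 1.926°.
Hence λ₂ = 124.679° + 1.926° = 126.605°.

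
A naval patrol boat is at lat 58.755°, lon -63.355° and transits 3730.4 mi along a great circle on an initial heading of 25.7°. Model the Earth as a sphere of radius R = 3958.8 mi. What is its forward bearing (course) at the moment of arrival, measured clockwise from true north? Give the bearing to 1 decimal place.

final bearing 151.6°

δ = 3730.4/3958.8 = 0.942306 rad (53.9901°).
With φ₁ = 58.755° = 1.025468 rad and θ = 25.7° = 0.448550 rad:
Applying the spherical law of cosines for sides, sin φ₂ = sin φ₁ cos δ + cos φ₁ sin δ cos θ = 0.880727, so φ₂ = 61.730°.
Δλ = atan2( sin θ sin δ cos φ₁ , cos δ − sin φ₁ sin φ₂ ) = atan2(0.181956, -0.165060) = 2.307542 rad = 132.212°.
Hence λ₂ = -63.355° + 132.212° = 68.857°.
The forward bearing on arrival equals the back-azimuth from the destination plus 180°.
Back-azimuth from P₂ (61.7°, 68.9°) to P₁ (58.8°, -63.4°), with Δλ' = λ₁ − λ₂ = -132.2°: atan2( sin Δλ' cos φ₁ , cos φ₂ sin φ₁ − sin φ₂ cos φ₁ cos Δλ' ) = 331.6°.
Final bearing = (331.6° + 180°) mod 360° = 151.6°.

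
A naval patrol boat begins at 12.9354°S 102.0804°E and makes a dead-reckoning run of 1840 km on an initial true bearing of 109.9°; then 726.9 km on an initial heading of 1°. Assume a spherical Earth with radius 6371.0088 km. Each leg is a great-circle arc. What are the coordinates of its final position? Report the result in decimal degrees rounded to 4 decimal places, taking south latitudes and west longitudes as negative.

Apply the spherical direct solution leg by leg, carrying full precision between legs.
Leg 1: from (-12.9354°, 102.0804°), δ = 1840/6371.0088 = 0.288808 rad, θ = 109.9° → φ = -18.0029°, λ = 118.4355°.
Leg 2: from (-18.0029°, 118.4355°), δ = 726.9/6371.0088 = 0.114095 rad, θ = 1° → φ = -11.4667°, λ = 118.5517°.

latitude -11.4667°, longitude 118.5517°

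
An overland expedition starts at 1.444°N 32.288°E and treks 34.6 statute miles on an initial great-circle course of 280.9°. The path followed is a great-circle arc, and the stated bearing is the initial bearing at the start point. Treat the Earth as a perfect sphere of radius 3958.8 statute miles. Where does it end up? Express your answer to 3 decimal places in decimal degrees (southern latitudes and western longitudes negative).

δ = 34.6/3958.8 = 0.008740 rad (0.5008°).
Converting: φ₁ = 0.025203 rad, θ = 4.902630 rad.
Destination latitude: φ₂ = arcsin( sin φ₁ cos δ + cos φ₁ sin δ cos θ ) = arcsin(0.026851) = 1.539°.
Then Δλ = atan2(-0.008580, 0.999285) = -0.008585 rad, from sin θ sin δ cos φ₁ over cos δ − sin φ₁ sin φ₂.
Hence λ₂ = 32.288° + -0.492° = 31.796°.

latitude 1.539°, longitude 31.796°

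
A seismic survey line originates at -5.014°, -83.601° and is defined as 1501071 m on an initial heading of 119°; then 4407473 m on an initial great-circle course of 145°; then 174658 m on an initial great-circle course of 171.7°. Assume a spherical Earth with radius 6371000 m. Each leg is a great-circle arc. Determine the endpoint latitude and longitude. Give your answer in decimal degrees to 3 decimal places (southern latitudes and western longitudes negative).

Apply the spherical direct solution leg by leg, carrying full precision between legs.
Leg 1: from (-5.014°, -83.601°), δ = 1501071/6371000 = 0.235610 rad, θ = 119° → φ = -11.404°, λ = -71.579°.
Leg 2: from (-11.404°, -71.579°), δ = 4407473/6371000 = 0.691802 rad, θ = 145° → φ = -41.645°, λ = -42.262°.
Leg 3: from (-41.645°, -42.262°), δ = 174658/6371000 = 0.027415 rad, θ = 171.7° → φ = -43.199°, λ = -41.951°.

latitude -43.199°, longitude -41.951°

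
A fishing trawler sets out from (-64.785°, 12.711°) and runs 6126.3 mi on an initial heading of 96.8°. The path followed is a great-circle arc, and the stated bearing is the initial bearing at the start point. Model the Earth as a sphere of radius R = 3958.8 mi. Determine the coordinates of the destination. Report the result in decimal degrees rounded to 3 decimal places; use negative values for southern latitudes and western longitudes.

Central angle δ = d/R = 1.547514 rad.
Converting: φ₁ = -1.130712 rad, θ = 1.689479 rad.
Destination latitude: φ₂ = arcsin( sin φ₁ cos δ + cos φ₁ sin δ cos θ ) = arcsin(-0.071490) = -4.100°.
For the longitude increment, Δλ = atan2( sin θ sin δ cos φ₁, cos δ − sin φ₁ sin φ₂ ) = atan2(0.422905, -0.041398) = 95.591°.
λ₂ = λ₁ + Δλ = 108.302°.

latitude -4.100°, longitude 108.302°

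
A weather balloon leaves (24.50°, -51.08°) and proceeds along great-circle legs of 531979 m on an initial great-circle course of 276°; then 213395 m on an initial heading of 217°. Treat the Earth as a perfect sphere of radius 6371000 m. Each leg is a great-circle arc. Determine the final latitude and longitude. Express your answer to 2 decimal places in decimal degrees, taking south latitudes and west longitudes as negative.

latitude 23.37°, longitude -57.59°

Apply the spherical direct solution leg by leg, carrying full precision between legs.
Leg 1: from (24.50°, -51.08°), δ = 531979/6371000 = 0.083500 rad, θ = 276° → φ = 24.91°, λ = -56.33°.
Leg 2: from (24.91°, -56.33°), δ = 213395/6371000 = 0.033495 rad, θ = 217° → φ = 23.37°, λ = -57.59°.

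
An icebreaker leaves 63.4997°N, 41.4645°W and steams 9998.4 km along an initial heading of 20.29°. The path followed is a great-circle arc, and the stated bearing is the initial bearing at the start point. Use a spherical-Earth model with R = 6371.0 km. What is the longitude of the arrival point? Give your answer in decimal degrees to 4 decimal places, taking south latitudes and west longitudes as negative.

longitude 116.0736°

δ = 9998.4/6371 = 1.569361 rad (89.9178°).
With φ₁ = 63.4997° = 1.108279 rad and θ = 20.29° = 0.354127 rad:
sin φ₂ = sin φ₁ cos δ + cos φ₁ sin δ cos θ = (0.894932)(0.001435) + (0.446202)(0.999999)(0.937949) = 0.419799
φ₂ = asin(0.419799) = 0.433224 rad = 24.8219°.
Then Δλ = atan2(0.154730, -0.374257) = 2.749559 rad, from sin θ sin δ cos φ₁ over cos δ − sin φ₁ sin φ₂.
Hence λ₂ = -41.4645° + 157.5381° = 116.0736°.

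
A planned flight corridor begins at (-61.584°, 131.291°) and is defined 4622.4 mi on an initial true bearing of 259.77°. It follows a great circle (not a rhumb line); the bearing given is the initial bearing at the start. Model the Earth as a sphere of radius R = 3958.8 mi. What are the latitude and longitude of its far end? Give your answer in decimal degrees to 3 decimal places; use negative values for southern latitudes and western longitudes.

δ = 4622.4/3958.8 = 1.167627 rad (66.9001°).
Converting: φ₁ = -1.074844 rad, θ = 4.533842 rad.
Applying the spherical law of cosines for sides, sin φ₂ = sin φ₁ cos δ + cos φ₁ sin δ cos θ = -0.422804, so φ₂ = -25.012°.
For the longitude increment, Δλ = atan2( sin θ sin δ cos φ₁, cos δ − sin φ₁ sin φ₂ ) = atan2(-0.430757, 0.020473) = -87.279°.
Hence λ₂ = 131.291° + -87.279° = 44.012°.

latitude -25.012°, longitude 44.012°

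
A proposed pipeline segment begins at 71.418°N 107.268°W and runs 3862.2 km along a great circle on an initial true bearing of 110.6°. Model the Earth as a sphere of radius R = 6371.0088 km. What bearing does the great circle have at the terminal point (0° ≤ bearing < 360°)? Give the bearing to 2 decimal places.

Angular distance δ = d/R = 3862.2 / 6371.0088 = 0.606215 rad.
Converting: φ₁ = 1.246479 rad, θ = 1.930334 rad.
Applying the spherical law of cosines for sides, sin φ₂ = sin φ₁ cos δ + cos φ₁ sin δ cos θ = 0.715088, so φ₂ = 45.650°.
Δλ = atan2( sin θ sin δ cos φ₁ , cos δ − sin φ₁ sin φ₂ ) = atan2(0.169952, 0.144001) = 0.867868 rad = 49.725°.
Hence λ₂ = -107.268° + 49.725° = -57.543°.
The forward bearing on arrival equals the back-azimuth from the destination plus 180°.
Back-azimuth from P₂ (45.65°, -57.54°) to P₁ (71.42°, -107.27°), with Δλ' = λ₁ − λ₂ = -49.73°: atan2( sin Δλ' cos φ₁ , cos φ₂ sin φ₁ − sin φ₂ cos φ₁ cos Δλ' ) = 334.74°.
Final bearing = (334.74° + 180°) mod 360° = 154.74°.

final bearing 154.74°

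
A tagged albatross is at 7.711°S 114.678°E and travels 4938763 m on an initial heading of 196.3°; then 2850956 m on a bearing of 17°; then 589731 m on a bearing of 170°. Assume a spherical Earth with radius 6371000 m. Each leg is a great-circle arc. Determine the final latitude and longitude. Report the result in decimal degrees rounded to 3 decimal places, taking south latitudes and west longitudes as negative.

Apply the spherical direct solution leg by leg, carrying full precision between legs.
Leg 1: from (-7.711°, 114.678°), δ = 4938763/6371000 = 0.775194 rad, θ = 196.3° → φ = -49.596°, λ = 97.037°.
Leg 2: from (-49.596°, 97.037°), δ = 2850956/6371000 = 0.447490 rad, θ = 17° → φ = -24.727°, λ = 105.044°.
Leg 3: from (-24.727°, 105.044°), δ = 589731/6371000 = 0.092565 rad, θ = 170° → φ = -29.946°, λ = 106.105°.

latitude -29.946°, longitude 106.105°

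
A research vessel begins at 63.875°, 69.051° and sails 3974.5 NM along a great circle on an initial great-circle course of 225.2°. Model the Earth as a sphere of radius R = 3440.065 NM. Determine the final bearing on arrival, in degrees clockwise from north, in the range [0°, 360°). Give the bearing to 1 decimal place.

final bearing 198.3°

δ = 3974.5/3440.065 = 1.155356 rad (66.1970°).
Converting: φ₁ = 1.114829 rad, θ = 3.930481 rad.
sin φ₂ = sin φ₁ cos δ + cos φ₁ sin δ cos θ = (0.897836)(0.403593) + (0.440331)(0.914939)(-0.704634) = 0.078480
φ₂ = asin(0.078480) = 0.078561 rad = 4.501°.
For the longitude increment, Δλ = atan2( sin θ sin δ cos φ₁, cos δ − sin φ₁ sin φ₂ ) = atan2(-0.285869, 0.333131) = -40.634°.
Hence λ₂ = 69.051° + -40.634° = 28.417°.
The forward bearing on arrival equals the back-azimuth from the destination plus 180°.
Back-azimuth from P₂ (4.5°, 28.4°) to P₁ (63.9°, 69.1°), with Δλ' = λ₁ − λ₂ = 40.6°: atan2( sin Δλ' cos φ₁ , cos φ₂ sin φ₁ − sin φ₂ cos φ₁ cos Δλ' ) = 18.3°.
Final bearing = (18.3° + 180°) mod 360° = 198.3°.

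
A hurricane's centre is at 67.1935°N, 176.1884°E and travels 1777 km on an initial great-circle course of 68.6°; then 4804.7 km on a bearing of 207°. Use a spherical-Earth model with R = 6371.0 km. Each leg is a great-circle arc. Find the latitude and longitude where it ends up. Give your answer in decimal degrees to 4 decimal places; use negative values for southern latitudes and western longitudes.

Apply the spherical direct solution leg by leg, carrying full precision between legs.
Leg 1: from (67.1935°, 176.1884°), δ = 1777/6371 = 0.278920 rad, θ = 68.6° → φ = 67.6884°, λ = -141.3417°.
Leg 2: from (67.6884°, -141.3417°), δ = 4804.7/6371 = 0.754152 rad, θ = 207° → φ = 26.2754°, λ = -161.6243°.

latitude 26.2754°, longitude -161.6243°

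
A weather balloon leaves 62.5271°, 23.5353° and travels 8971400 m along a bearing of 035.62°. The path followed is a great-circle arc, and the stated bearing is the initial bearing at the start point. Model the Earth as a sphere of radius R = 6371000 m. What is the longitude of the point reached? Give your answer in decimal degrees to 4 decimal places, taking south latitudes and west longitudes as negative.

The arc subtends δ = 8971400/6371000 = 1.408162 rad at the centre.
Converting: φ₁ = 1.091304 rad, θ = 0.621686 rad.
sin φ₂ = sin φ₁ cos δ + cos φ₁ sin δ cos θ = (0.887229)(0.161918) + (0.461329)(0.986804)(0.812898) = 0.513723
φ₂ = asin(0.513723) = 0.539519 rad = 30.9122°.
Then Δλ = atan2(0.265136, -0.293872) = 2.407555 rad, from sin θ sin δ cos φ₁ over cos δ − sin φ₁ sin φ₂.
λ₂ = λ₁ + Δλ = 161.4780°.

longitude 161.4780°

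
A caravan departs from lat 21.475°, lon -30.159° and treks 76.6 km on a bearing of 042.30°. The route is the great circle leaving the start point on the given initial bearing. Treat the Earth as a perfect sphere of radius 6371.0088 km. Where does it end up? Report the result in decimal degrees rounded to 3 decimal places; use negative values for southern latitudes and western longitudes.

latitude 21.984°, longitude -29.659°

Angular distance δ = d/R = 76.6 / 6371.0088 = 0.012023 rad.
Start latitude φ₁ = 0.374809 rad; initial bearing θ = 0.738274 rad.
sin φ₂ = sin φ₁ cos δ + cos φ₁ sin δ cos θ = (0.366095)(0.999928) + (0.930577)(0.012023)(0.739631) = 0.374344
φ₂ = asin(0.374344) = 0.383689 rad = 21.984°.
Then Δλ = atan2(0.007530, 0.862882) = 0.008726 rad, from sin θ sin δ cos φ₁ over cos δ − sin φ₁ sin φ₂.
λ₂ = λ₁ + Δλ = -29.659°.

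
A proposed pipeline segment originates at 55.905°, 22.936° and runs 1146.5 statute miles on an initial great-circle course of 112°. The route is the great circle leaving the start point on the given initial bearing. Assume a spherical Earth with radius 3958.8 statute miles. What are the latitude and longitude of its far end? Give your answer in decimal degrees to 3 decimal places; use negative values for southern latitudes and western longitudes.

latitude 47.194°, longitude 45.869°

δ = 1146.5/3958.8 = 0.289608 rad (16.5933°).
Converting: φ₁ = 0.975726 rad, θ = 1.954769 rad.
Applying the spherical law of cosines for sides, sin φ₂ = sin φ₁ cos δ + cos φ₁ sin δ cos θ = 0.733655, so φ₂ = 47.194°.
Then Δλ = atan2(0.148428, 0.350810) = 0.400261 rad, from sin θ sin δ cos φ₁ over cos δ − sin φ₁ sin φ₂.
λ₂ = 22.936° + 22.933° = 45.869°.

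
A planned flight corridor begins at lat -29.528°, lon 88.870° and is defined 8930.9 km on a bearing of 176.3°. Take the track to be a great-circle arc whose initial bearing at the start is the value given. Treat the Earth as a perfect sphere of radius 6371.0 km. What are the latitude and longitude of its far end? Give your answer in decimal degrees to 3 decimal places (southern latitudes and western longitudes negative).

latitude -69.855°, longitude -101.774°

The arc subtends δ = 8930.9/6371 = 1.401805 rad at the centre.
With φ₁ = -29.528° = -0.515361 rad and θ = 176.3° = 3.077015 rad:
sin φ₂ = sin φ₁ cos δ + cos φ₁ sin δ cos θ = (-0.492849)(0.168188) + (0.870115)(0.985755)(-0.997916) = -0.938824
φ₂ = asin(-0.938824) = -1.219198 rad = -69.855°.
Then Δλ = atan2(0.055351, -0.294510) = 2.955818 rad, from sin θ sin δ cos φ₁ over cos δ − sin φ₁ sin φ₂.
λ₂ = 88.870° + 169.356° = 258.226°, normalized to (−180°, 180°] → -101.774°.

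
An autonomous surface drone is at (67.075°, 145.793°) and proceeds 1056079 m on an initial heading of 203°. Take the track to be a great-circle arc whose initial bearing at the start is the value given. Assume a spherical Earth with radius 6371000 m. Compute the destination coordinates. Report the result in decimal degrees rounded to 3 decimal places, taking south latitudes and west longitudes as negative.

latitude 58.128°, longitude 138.780°

Angular distance δ = d/R = 1056079 / 6371000 = 0.165763 rad.
Converting: φ₁ = 1.170680 rad, θ = 3.543018 rad.
Applying the spherical law of cosines for sides, sin φ₂ = sin φ₁ cos δ + cos φ₁ sin δ cos θ = 0.849226, so φ₂ = 58.128°.
Then Δλ = atan2(-0.025114, 0.204142) = -0.122406 rad, from sin θ sin δ cos φ₁ over cos δ − sin φ₁ sin φ₂.
λ₂ = λ₁ + Δλ = 138.780°.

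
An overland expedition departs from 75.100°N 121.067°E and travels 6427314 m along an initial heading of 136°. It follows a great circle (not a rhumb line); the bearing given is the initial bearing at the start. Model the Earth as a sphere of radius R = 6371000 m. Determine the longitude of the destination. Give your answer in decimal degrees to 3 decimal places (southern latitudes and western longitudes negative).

The arc subtends δ = 6427314/6371000 = 1.008839 rad at the centre.
Converting: φ₁ = 1.310742 rad, θ = 2.373648 rad.
Destination latitude: φ₂ = arcsin( sin φ₁ cos δ + cos φ₁ sin δ cos θ ) = arcsin(0.358406) = 21.002°.
For the longitude increment, Δλ = atan2( sin θ sin δ cos φ₁, cos δ − sin φ₁ sin φ₂ ) = atan2(0.151150, 0.186488) = 39.025°.
Hence λ₂ = 121.067° + 39.025° = 160.092°.

longitude 160.092°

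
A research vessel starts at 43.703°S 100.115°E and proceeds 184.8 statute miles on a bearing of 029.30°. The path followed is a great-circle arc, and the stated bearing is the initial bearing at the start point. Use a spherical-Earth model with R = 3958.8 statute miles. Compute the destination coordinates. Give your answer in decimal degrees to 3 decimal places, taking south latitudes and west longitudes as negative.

Angular distance δ = d/R = 184.8 / 3958.8 = 0.046681 rad.
Converting: φ₁ = -0.762761 rad, θ = 0.511381 rad.
sin φ₂ = sin φ₁ cos δ + cos φ₁ sin δ cos θ = (-0.690920)(0.998911) + (0.722931)(0.046664)(0.872069) = -0.660749
φ₂ = asin(-0.660749) = -0.721816 rad = -41.357°.
Then Δλ = atan2(0.016509, 0.542386) = 0.030429 rad, from sin θ sin δ cos φ₁ over cos δ − sin φ₁ sin φ₂.
λ₂ = λ₁ + Δλ = 101.858°.

latitude -41.357°, longitude 101.858°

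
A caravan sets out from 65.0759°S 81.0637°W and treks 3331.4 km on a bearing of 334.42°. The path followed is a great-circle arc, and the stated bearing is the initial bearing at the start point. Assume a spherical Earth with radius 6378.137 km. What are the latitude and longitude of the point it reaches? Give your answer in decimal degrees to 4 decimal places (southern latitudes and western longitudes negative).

latitude -36.6066°, longitude -96.6289°

The arc subtends δ = 3331.4/6378.137 = 0.522316 rad at the centre.
With φ₁ = -65.0759° = -1.135789 rad and θ = 334.42° = 5.836730 rad:
Applying the spherical law of cosines for sides, sin φ₂ = sin φ₁ cos δ + cos φ₁ sin δ cos θ = -0.596318, so φ₂ = -36.6066°.
Δλ = atan2( sin θ sin δ cos φ₁ , cos δ − sin φ₁ sin φ₂ ) = atan2(-0.090776, 0.325885) = -0.271664 rad = -15.5652°.
λ₂ = -81.0637° + -15.5652° = -96.6289°.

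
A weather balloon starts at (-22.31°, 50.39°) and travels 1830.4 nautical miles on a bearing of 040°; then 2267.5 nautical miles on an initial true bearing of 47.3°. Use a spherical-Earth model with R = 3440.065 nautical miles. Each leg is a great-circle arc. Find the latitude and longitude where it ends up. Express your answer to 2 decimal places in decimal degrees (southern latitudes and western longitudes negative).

latitude 26.15°, longitude 99.53°

Apply the spherical direct solution leg by leg, carrying full precision between legs.
Leg 1: from (-22.31°, 50.39°), δ = 1830.4/3440.065 = 0.532083 rad, θ = 40° → φ = 1.86°, λ = 69.43°.
Leg 2: from (1.86°, 69.43°), δ = 2267.5/3440.065 = 0.659145 rad, θ = 47.3° → φ = 26.15°, λ = 99.53°.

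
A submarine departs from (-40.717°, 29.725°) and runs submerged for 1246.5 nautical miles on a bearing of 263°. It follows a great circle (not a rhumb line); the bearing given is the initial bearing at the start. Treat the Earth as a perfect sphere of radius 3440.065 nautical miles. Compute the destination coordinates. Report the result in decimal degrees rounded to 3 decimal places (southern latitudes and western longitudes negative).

latitude -39.994°, longitude 2.387°

Angular distance δ = d/R = 1246.5 / 3440.065 = 0.362348 rad.
With φ₁ = -40.717° = -0.710646 rad and θ = 263° = 4.590216 rad:
Applying the spherical law of cosines for sides, sin φ₂ = sin φ₁ cos δ + cos φ₁ sin δ cos θ = -0.642708, so φ₂ = -39.994°.
Δλ = atan2( sin θ sin δ cos φ₁ , cos δ − sin φ₁ sin φ₂ ) = atan2(-0.266665, 0.515813) = -0.477139 rad = -27.338°.
Hence λ₂ = 29.725° + -27.338° = 2.387°.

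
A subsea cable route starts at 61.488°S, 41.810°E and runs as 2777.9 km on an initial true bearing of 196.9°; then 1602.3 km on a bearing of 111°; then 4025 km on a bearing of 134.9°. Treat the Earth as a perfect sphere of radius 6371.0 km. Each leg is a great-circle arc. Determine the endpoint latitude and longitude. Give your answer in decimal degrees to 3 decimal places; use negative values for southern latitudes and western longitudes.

Apply the spherical direct solution leg by leg, carrying full precision between legs.
Leg 1: from (-61.488°, 41.810°), δ = 2777.9/6371 = 0.436023 rad, θ = 196.9° → φ = -81.649°, λ = -15.897°.
Leg 2: from (-81.649°, -15.897°), δ = 1602.3/6371 = 0.251499 rad, θ = 111° → φ = -76.221°, λ = 61.385°.
Leg 3: from (-76.221°, 61.385°), δ = 4025/6371 = 0.631769 rad, θ = 134.9° → φ = -62.012°, λ = 178.333°.

latitude -62.012°, longitude 178.333°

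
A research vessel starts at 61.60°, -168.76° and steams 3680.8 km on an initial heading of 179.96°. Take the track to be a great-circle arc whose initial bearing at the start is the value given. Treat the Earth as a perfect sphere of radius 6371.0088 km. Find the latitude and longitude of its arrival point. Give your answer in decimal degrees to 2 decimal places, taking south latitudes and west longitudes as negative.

δ = 3680.8/6371.0088 = 0.577742 rad (33.1022°).
With φ₁ = 61.60° = 1.075123 rad and θ = 179.96° = 3.140895 rad:
sin φ₂ = sin φ₁ cos δ + cos φ₁ sin δ cos θ = (0.879649)(0.837698) + (0.475624)(0.546134)(-1.000000) = 0.477125
φ₂ = asin(0.477125) = 0.497381 rad = 28.50°.
For the longitude increment, Δλ = atan2( sin θ sin δ cos φ₁, cos δ − sin φ₁ sin φ₂ ) = atan2(0.000181, 0.417995) = 0.02°.
λ₂ = λ₁ + Δλ = -168.74°.

latitude 28.50°, longitude -168.74°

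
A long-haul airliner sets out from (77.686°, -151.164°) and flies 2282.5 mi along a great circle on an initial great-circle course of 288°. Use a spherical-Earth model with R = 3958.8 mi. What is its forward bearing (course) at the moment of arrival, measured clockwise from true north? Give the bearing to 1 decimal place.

δ = 2282.5/3958.8 = 0.576564 rad (33.0347°).
Converting: φ₁ = 1.355876 rad, θ = 5.026548 rad.
Destination latitude: φ₂ = arcsin( sin φ₁ cos δ + cos φ₁ sin δ cos θ ) = arcsin(0.854981) = 58.758°.
For the longitude increment, Δλ = atan2( sin θ sin δ cos φ₁, cos δ − sin φ₁ sin φ₂ ) = atan2(-0.110573, 0.003030) = -88.430°.
λ₂ = -151.164° + -88.430° = -239.594°, normalized to (−180°, 180°] → 120.406°.
The forward bearing on arrival equals the back-azimuth from the destination plus 180°.
Back-azimuth from P₂ (58.8°, 120.4°) to P₁ (77.7°, -151.2°), with Δλ' = λ₁ − λ₂ = -271.6°: atan2( sin Δλ' cos φ₁ , cos φ₂ sin φ₁ − sin φ₂ cos φ₁ cos Δλ' ) = 23.0°.
Final bearing = (23.0° + 180°) mod 360° = 203.0°.

final bearing 203.0°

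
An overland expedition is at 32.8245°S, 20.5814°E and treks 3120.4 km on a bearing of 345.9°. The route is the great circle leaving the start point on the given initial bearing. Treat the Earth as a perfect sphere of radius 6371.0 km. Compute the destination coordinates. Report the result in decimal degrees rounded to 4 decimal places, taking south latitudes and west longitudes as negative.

Angular distance δ = d/R = 3120.4 / 6371 = 0.489782 rad.
With φ₁ = -32.8245° = -0.572896 rad and θ = 345.9° = 6.037094 rad:
Applying the spherical law of cosines for sides, sin φ₂ = sin φ₁ cos δ + cos φ₁ sin δ cos θ = -0.094928, so φ₂ = -5.4472°.
For the longitude increment, Δλ = atan2( sin θ sin δ cos φ₁, cos δ − sin φ₁ sin φ₂ ) = atan2(-0.096306, 0.830978) = -6.6108°.
λ₂ = 20.5814° + -6.6108° = 13.9706°.

latitude -5.4472°, longitude 13.9706°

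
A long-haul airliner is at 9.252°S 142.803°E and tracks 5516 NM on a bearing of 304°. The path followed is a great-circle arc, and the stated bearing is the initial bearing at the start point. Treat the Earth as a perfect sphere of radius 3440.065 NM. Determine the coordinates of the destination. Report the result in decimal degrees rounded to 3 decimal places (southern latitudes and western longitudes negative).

Central angle δ = d/R = 1.603458 rad.
Converting: φ₁ = -0.161478 rad, θ = 5.305801 rad.
Applying the spherical law of cosines for sides, sin φ₂ = sin φ₁ cos δ + cos φ₁ sin δ cos θ = 0.556874, so φ₂ = 33.840°.
Then Δλ = atan2(-0.817816, 0.056877) = -1.501361 rad, from sin θ sin δ cos φ₁ over cos δ − sin φ₁ sin φ₂.
λ₂ = 142.803° + -86.022° = 56.781°.

latitude 33.840°, longitude 56.781°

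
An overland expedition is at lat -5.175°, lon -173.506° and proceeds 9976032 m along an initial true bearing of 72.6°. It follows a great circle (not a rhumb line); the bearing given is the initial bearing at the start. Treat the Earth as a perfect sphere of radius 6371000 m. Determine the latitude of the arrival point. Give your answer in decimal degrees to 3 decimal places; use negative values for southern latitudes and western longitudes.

latitude 17.300°

The arc subtends δ = 9976032/6371000 = 1.565850 rad at the centre.
Start latitude φ₁ = -0.090321 rad; initial bearing θ = 1.267109 rad.
Destination latitude: φ₂ = arcsin( sin φ₁ cos δ + cos φ₁ sin δ cos θ ) = arcsin(0.297372) = 17.300°.
Then Δλ = atan2(0.950339, 0.031768) = 1.537380 rad, from sin θ sin δ cos φ₁ over cos δ − sin φ₁ sin φ₂.
λ₂ = -173.506° + 88.085° = -85.421°.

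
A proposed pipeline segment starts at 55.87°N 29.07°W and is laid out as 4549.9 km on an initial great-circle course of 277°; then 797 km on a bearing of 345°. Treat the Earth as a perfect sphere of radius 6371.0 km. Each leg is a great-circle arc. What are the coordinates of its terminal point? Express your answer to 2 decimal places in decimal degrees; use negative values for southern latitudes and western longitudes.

latitude 48.98°, longitude -93.06°

Apply the spherical direct solution leg by leg, carrying full precision between legs.
Leg 1: from (55.87°, -29.07°), δ = 4549.9/6371 = 0.714158 rad, θ = 277° → φ = 42.09°, λ = -90.24°.
Leg 2: from (42.09°, -90.24°), δ = 797/6371 = 0.125098 rad, θ = 345° → φ = 48.98°, λ = -93.06°.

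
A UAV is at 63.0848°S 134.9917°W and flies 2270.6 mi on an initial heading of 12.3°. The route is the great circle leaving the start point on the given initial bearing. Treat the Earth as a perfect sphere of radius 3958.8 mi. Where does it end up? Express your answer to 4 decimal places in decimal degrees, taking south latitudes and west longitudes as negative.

The arc subtends δ = 2270.6/3958.8 = 0.573558 rad at the centre.
With φ₁ = -63.0848° = -1.101037 rad and θ = 12.3° = 0.214675 rad:
Applying the spherical law of cosines for sides, sin φ₂ = sin φ₁ cos δ + cos φ₁ sin δ cos θ = -0.508996, so φ₂ = -30.5970°.
For the longitude increment, Δλ = atan2( sin θ sin δ cos φ₁, cos δ − sin φ₁ sin φ₂ ) = atan2(0.052327, 0.386116) = 7.7177°.
Hence λ₂ = -134.9917° + 7.7177° = -127.2740°.

latitude -30.5970°, longitude -127.2740°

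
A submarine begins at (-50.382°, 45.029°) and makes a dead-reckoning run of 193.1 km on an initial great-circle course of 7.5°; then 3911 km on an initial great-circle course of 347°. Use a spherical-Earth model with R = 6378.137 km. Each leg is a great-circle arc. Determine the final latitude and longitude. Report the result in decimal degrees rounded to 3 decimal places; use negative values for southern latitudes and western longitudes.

Apply the spherical direct solution leg by leg, carrying full precision between legs.
Leg 1: from (-50.382°, 45.029°), δ = 193.1/6378.137 = 0.030275 rad, θ = 7.5° → φ = -48.662°, λ = 45.372°.
Leg 2: from (-48.662°, 45.372°), δ = 3911/6378.137 = 0.613188 rad, θ = 347° → φ = -14.103°, λ = 37.701°.

latitude -14.103°, longitude 37.701°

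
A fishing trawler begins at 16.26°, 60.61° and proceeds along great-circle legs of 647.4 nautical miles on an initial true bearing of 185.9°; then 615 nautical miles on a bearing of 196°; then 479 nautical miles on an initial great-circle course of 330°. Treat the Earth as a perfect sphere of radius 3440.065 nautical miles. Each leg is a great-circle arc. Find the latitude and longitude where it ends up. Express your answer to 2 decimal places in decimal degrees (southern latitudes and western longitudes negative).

latitude 2.60°, longitude 52.70°

Apply the spherical direct solution leg by leg, carrying full precision between legs.
Leg 1: from (16.26°, 60.61°), δ = 647.4/3440.065 = 0.188194 rad, θ = 185.9° → φ = 5.53°, λ = 59.50°.
Leg 2: from (5.53°, 59.50°), δ = 615/3440.065 = 0.178776 rad, θ = 196° → φ = -4.32°, λ = 56.69°.
Leg 3: from (-4.32°, 56.69°), δ = 479/3440.065 = 0.139242 rad, θ = 330° → φ = 2.60°, λ = 52.70°.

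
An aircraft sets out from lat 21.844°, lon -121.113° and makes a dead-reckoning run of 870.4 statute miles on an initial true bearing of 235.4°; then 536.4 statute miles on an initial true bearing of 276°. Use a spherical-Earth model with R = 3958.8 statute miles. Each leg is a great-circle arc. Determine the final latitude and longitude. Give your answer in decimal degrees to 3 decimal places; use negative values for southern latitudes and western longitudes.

latitude 15.045°, longitude -139.789°

Apply the spherical direct solution leg by leg, carrying full precision between legs.
Leg 1: from (21.844°, -121.113°), δ = 870.4/3958.8 = 0.219865 rad, θ = 235.4° → φ = 14.369°, λ = -131.793°.
Leg 2: from (14.369°, -131.793°), δ = 536.4/3958.8 = 0.135496 rad, θ = 276° → φ = 15.045°, λ = -139.789°.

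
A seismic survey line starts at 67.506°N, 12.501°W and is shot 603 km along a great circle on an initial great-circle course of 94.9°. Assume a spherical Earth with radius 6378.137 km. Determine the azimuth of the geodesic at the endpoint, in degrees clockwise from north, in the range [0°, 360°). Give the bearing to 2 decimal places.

final bearing 107.44°

δ = 603/6378.137 = 0.094542 rad (5.4168°).
Start latitude φ₁ = 1.178202 rad; initial bearing θ = 1.656317 rad.
Destination latitude: φ₂ = arcsin( sin φ₁ cos δ + cos φ₁ sin δ cos θ ) = arcsin(0.916709) = 66.450°.
Δλ = atan2( sin θ sin δ cos φ₁ , cos δ − sin φ₁ sin φ₂ ) = atan2(0.035985, 0.148569) = 0.237631 rad = 13.615°.
λ₂ = -12.501° + 13.615° = 1.114°.
The forward bearing on arrival equals the back-azimuth from the destination plus 180°.
Back-azimuth from P₂ (66.45°, 1.11°) to P₁ (67.51°, -12.50°), with Δλ' = λ₁ − λ₂ = -13.62°: atan2( sin Δλ' cos φ₁ , cos φ₂ sin φ₁ − sin φ₂ cos φ₁ cos Δλ' ) = 287.44°.
Final bearing = (287.44° + 180°) mod 360° = 107.44°.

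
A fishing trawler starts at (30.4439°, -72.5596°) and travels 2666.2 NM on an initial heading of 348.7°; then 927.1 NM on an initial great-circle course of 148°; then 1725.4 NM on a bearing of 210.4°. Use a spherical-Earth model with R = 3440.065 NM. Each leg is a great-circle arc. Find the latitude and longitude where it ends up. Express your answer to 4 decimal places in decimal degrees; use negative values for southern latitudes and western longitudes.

latitude 31.9101°, longitude -100.7011°

Apply the spherical direct solution leg by leg, carrying full precision between legs.
Leg 1: from (30.4439°, -72.5596°), δ = 2666.2/3440.065 = 0.775043 rad, θ = 348.7° → φ = 72.4688°, λ = -99.6364°.
Leg 2: from (72.4688°, -99.6364°), δ = 927.1/3440.065 = 0.269501 rad, θ = 148° → φ = 58.3336°, λ = -84.0459°.
Leg 3: from (58.3336°, -84.0459°), δ = 1725.4/3440.065 = 0.501560 rad, θ = 210.4° → φ = 31.9101°, λ = -100.7011°.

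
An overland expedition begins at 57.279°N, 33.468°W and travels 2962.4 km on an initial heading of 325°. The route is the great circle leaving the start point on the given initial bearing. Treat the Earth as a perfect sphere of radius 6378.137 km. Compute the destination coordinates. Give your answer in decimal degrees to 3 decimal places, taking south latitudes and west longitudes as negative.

The arc subtends δ = 2962.4/6378.137 = 0.464462 rad at the centre.
Start latitude φ₁ = 0.999707 rad; initial bearing θ = 5.672320 rad.
sin φ₂ = sin φ₁ cos δ + cos φ₁ sin δ cos θ = (0.841313)(0.894063) + (0.540549)(0.447942)(0.819152) = 0.950531
φ₂ = asin(0.950531) = 1.254941 rad = 71.903°.
For the longitude increment, Δλ = atan2( sin θ sin δ cos φ₁, cos δ − sin φ₁ sin φ₂ ) = atan2(-0.138882, 0.094369) = -55.804°.
Hence λ₂ = -33.468° + -55.804° = -89.272°.

latitude 71.903°, longitude -89.272°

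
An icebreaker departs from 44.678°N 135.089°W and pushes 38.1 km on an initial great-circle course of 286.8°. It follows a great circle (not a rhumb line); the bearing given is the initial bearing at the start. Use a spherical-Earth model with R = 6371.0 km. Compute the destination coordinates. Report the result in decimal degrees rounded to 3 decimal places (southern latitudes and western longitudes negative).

The arc subtends δ = 38.1/6371 = 0.005980 rad at the centre.
Converting: φ₁ = 0.779778 rad, θ = 5.005604 rad.
Applying the spherical law of cosines for sides, sin φ₂ = sin φ₁ cos δ + cos φ₁ sin δ cos θ = 0.704338, so φ₂ = 44.776°.
For the longitude increment, Δλ = atan2( sin θ sin δ cos φ₁, cos δ − sin φ₁ sin φ₂ ) = atan2(-0.004071, 0.504747) = -0.462°.
Hence λ₂ = -135.089° + -0.462° = -135.551°.

latitude 44.776°, longitude -135.551°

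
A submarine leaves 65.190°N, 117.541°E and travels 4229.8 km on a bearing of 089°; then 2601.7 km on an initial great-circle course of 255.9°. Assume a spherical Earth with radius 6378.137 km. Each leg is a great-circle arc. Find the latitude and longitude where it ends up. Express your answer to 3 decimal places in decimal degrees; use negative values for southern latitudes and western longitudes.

latitude 36.418°, longitude 151.442°

Apply the spherical direct solution leg by leg, carrying full precision between legs.
Leg 1: from (65.190°, 117.541°), δ = 4229.8/6378.137 = 0.663172 rad, θ = 89° → φ = 46.040°, λ = -179.995°.
Leg 2: from (46.040°, -179.995°), δ = 2601.7/6378.137 = 0.407909 rad, θ = 255.9° → φ = 36.418°, λ = 151.442°.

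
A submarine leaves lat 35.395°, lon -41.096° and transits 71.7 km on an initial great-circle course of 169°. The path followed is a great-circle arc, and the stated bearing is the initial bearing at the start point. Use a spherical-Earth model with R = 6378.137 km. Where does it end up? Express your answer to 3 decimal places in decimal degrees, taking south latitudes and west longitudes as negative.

latitude 34.763°, longitude -40.946°

Angular distance δ = d/R = 71.7 / 6378.137 = 0.011242 rad.
Start latitude φ₁ = 0.617759 rad; initial bearing θ = 2.949606 rad.
sin φ₂ = sin φ₁ cos δ + cos φ₁ sin δ cos θ = (0.579210)(0.999937) + (0.815178)(0.011241)(-0.981627) = 0.570178
φ₂ = asin(0.570178) = 0.606723 rad = 34.763°.
Then Δλ = atan2(0.001749, 0.669684) = 0.002611 rad, from sin θ sin δ cos φ₁ over cos δ − sin φ₁ sin φ₂.
Hence λ₂ = -41.096° + 0.150° = -40.946°.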